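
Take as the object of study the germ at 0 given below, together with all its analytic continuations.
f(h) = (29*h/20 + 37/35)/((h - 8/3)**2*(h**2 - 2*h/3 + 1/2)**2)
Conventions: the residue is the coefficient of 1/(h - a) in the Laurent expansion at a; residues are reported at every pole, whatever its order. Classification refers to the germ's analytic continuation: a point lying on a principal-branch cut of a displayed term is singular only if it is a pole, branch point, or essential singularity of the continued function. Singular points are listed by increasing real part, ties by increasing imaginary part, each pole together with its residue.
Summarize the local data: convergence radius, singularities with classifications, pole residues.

Radius of convergence at 0: (1/2)*sqrt(2).
At (1/3) - ((1/6)*sqrt(14))*i: a pole of order 2; residue (40497/428750) + ((631443/6002500)*sqrt(14))*i.
At (1/3) + ((1/6)*sqrt(14))*i: a pole of order 2; residue (40497/428750) - ((631443/6002500)*sqrt(14))*i.
At 8/3: a pole of order 2; residue -40497/214375.

Denominator factor (h**2 - 2*h/3 + 1/2)^2: discriminant -14/9, complex-conjugate roots (1/3) + ((1/6)*sqrt(14))*i and (1/3) - ((1/6)*sqrt(14))*i; poles of order 2, moduli (1/2)*sqrt(2) and (1/2)*sqrt(2).
Denominator factor (h - 8/3)^2: pole of order 2 at 8/3, modulus 8/3.
The radius of convergence is the smallest modulus among the singular points: (1/2)*sqrt(2).
The factor h**2 - 2*h/3 + 1/2 splits as (h - a)(h - a') with a = (1/3) - ((1/6)*sqrt(14))*i, a' = (1/3) + ((1/6)*sqrt(14))*i. At the order-2 pole a set g(h) = (h - a)^2*f(h) = [(29*h/20 + 37/35)/(h - 8/3)**2] / (h - a')^2.
Order-2 pole: residue = g'(a); g'((1/3) - ((1/6)*sqrt(14))*i) = (40497/428750) + ((631443/6002500)*sqrt(14))*i, so the residue is (40497/428750) + ((631443/6002500)*sqrt(14))*i.
The factor h**2 - 2*h/3 + 1/2 splits as (h - a)(h - a') with a = (1/3) + ((1/6)*sqrt(14))*i, a' = (1/3) - ((1/6)*sqrt(14))*i. At the order-2 pole a set g(h) = (h - a)^2*f(h) = [(29*h/20 + 37/35)/(h - 8/3)**2] / (h - a')^2.
Order-2 pole: residue = g'(a); g'((1/3) + ((1/6)*sqrt(14))*i) = (40497/428750) - ((631443/6002500)*sqrt(14))*i, so the residue is (40497/428750) - ((631443/6002500)*sqrt(14))*i.
At the order-2 pole 8/3 set g(h) = (h - (8/3))^2*f(h) = (29*h/20 + 37/35)/(h**2 - 2*h/3 + 1/2)**2.
Order-2 pole: residue = g'(a); g'(8/3) = -40497/214375, so the residue is -40497/214375.
List the singular points by increasing real part (a conjugate pair: the negative imaginary part first).


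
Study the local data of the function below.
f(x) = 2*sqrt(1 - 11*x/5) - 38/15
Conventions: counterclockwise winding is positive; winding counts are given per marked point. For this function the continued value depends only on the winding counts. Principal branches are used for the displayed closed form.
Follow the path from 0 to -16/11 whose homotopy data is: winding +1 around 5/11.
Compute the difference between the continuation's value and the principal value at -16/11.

Continued minus principal equals -(4/5)*sqrt(105).

The rational part is single-valued and drops out of the difference; each branch term changes only by its own monodromy.
(2)*sqrt(1 - x/(5/11)): winding +1 is odd, the square root flips sign, contributing -2*(2)*sqrt(1 - (-16/11)/(5/11)) = -2*(2)*sqrt(21/5) = -(4/5)*sqrt(105).
Summing the contributions at x = -16/11 gives -(4/5)*sqrt(105).


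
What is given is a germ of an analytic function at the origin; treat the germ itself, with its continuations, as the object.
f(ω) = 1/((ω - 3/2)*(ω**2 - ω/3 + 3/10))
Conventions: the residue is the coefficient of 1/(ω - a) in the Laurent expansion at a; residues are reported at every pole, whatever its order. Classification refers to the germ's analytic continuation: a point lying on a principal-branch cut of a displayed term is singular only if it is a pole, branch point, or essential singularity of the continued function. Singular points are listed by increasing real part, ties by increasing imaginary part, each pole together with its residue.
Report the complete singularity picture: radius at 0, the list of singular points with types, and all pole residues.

Radius of convergence at 0: (1/10)*sqrt(30).
At (1/6) - ((7/30)*sqrt(5))*i: a pole of order 1; residue (-10/41) - ((80/287)*sqrt(5))*i.
At (1/6) + ((7/30)*sqrt(5))*i: a pole of order 1; residue (-10/41) + ((80/287)*sqrt(5))*i.
At 3/2: a pole of order 1; residue 20/41.

Denominator factor (ω**2 - ω/3 + 3/10): discriminant -49/45, complex-conjugate roots (1/6) + ((7/30)*sqrt(5))*i and (1/6) - ((7/30)*sqrt(5))*i; poles of order 1, moduli (1/10)*sqrt(30) and (1/10)*sqrt(30).
Denominator factor (ω - 3/2): pole of order 1 at 3/2, modulus 3/2.
The radius of convergence is the smallest modulus among the singular points: (1/10)*sqrt(30).
The factor ω**2 - ω/3 + 3/10 splits as (ω - a)(ω - a') with a = (1/6) - ((7/30)*sqrt(5))*i, a' = (1/6) + ((7/30)*sqrt(5))*i. At the order-1 pole a set g(ω) = (ω - a)*f(ω) = [1/(ω - 3/2)] / (ω - a').
Simple pole: residue = g(a) at a = (1/6) - ((7/30)*sqrt(5))*i, which is (-10/41) - ((80/287)*sqrt(5))*i.
The factor ω**2 - ω/3 + 3/10 splits as (ω - a)(ω - a') with a = (1/6) + ((7/30)*sqrt(5))*i, a' = (1/6) - ((7/30)*sqrt(5))*i. At the order-1 pole a set g(ω) = (ω - a)*f(ω) = [1/(ω - 3/2)] / (ω - a').
Simple pole: residue = g(a) at a = (1/6) + ((7/30)*sqrt(5))*i, which is (-10/41) + ((80/287)*sqrt(5))*i.
At the order-1 pole 3/2 set g(ω) = (ω - (3/2))*f(ω) = 1/(ω**2 - ω/3 + 3/10).
Simple pole: residue = g(a) at a = 3/2, which is 20/41.
List the singular points by increasing real part (a conjugate pair: the negative imaginary part first).


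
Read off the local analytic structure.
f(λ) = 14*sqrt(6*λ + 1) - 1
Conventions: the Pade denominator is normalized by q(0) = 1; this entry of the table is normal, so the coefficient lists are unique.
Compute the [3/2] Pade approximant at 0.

The Pade approximant has numerator coefficients [13, 120, 1107/4, 189/2]; denominator coefficients [1, 6, 27/4].

Taylor coefficients needed (expand at 0): a_0 = 13, a_1 = 42, a_2 = -63, a_3 = 189, a_4 = -2835/4, a_5 = 11907/4.
Write the denominator as Q(λ) = 1 + q1*λ + q2*λ^2. Requiring Q*f - P = O(λ^6) with deg P <= 3 kills the coefficients of λ^4..λ^5 in Q*f:
  λ^4: a_4 + q1*a_3 + q2*a_2 = 0, i.e. -2835/4 + (189)*q1 + (-63)*q2 = 0.
  λ^5: a_5 + q1*a_4 + q2*a_3 = 0, i.e. 11907/4 + (-2835/4)*q1 + (189)*q2 = 0.
Solving this linear system: q1 = 6, q2 = 27/4.
The numerator is Q*f truncated at degree 3: P0 = a_0 = 13; P1 = a_1 + q1*a_0 = 120; P2 = a_2 + q1*a_1 + q2*a_0 = 1107/4; P3 = a_3 + q1*a_2 + q2*a_1 = 189/2.


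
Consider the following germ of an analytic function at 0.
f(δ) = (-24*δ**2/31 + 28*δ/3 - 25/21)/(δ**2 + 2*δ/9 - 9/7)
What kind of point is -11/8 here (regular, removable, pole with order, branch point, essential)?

Denominator factors: δ**2 + 2*δ/9 - 9/7 = 1207/4032 at δ = -11/8 — none vanishes.
So the germ continues analytically to -11/8.

The point is a regular point.


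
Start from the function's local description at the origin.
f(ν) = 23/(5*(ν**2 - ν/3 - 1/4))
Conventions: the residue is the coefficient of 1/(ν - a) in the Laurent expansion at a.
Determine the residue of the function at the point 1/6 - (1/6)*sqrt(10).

The residue is -(69/50)*sqrt(10).

The factor ν**2 - ν/3 - 1/4 splits as (ν - a)(ν - a') with a = 1/6 - (1/6)*sqrt(10), a' = 1/6 + (1/6)*sqrt(10). At the order-1 pole a set g(ν) = (ν - a)*f(ν) = [23/5] / (ν - a').
Simple pole: residue = g(a) at a = 1/6 - (1/6)*sqrt(10), which is -(69/50)*sqrt(10).


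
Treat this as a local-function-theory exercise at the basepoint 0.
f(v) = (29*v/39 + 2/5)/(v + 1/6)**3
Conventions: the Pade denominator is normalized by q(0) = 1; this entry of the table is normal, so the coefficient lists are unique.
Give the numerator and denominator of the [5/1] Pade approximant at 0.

Taylor coefficients needed (expand at 0): a_0 = 432/5, a_1 = -90648/65, a_2 = 1025136/65, a_3 = -1975104/13, a_4 = 17324928/13, a_5 = -714116736/65, a_6 = 5631752448/65.
Write the denominator as Q(v) = 1 + q1*v. Requiring Q*f - P = O(v^7) with deg P <= 5 kills the coefficients of v^6..v^6 in Q*f:
  v^6: a_6 + q1*a_5 = 0, i.e. 5631752448/65 + (-714116736/65)*q1 = 0.
Solving this linear system: q1 = 20118/2551.
The numerator is Q*f truncated at degree 5: P0 = a_0 = 432/5; P1 = a_1 + q1*a_0 = -23652072/33163; P2 = a_2 + q1*a_1 = 791465472/165815; P3 = a_3 + q1*a_2 = -4568765472/165815; P4 = a_4 + q1*a_3 = 4460749056/33163; P5 = a_5 + q1*a_4 = -78997286016/165815.

The Pade approximant has numerator coefficients [432/5, -23652072/33163, 791465472/165815, -4568765472/165815, 4460749056/33163, -78997286016/165815]; denominator coefficients [1, 20118/2551].


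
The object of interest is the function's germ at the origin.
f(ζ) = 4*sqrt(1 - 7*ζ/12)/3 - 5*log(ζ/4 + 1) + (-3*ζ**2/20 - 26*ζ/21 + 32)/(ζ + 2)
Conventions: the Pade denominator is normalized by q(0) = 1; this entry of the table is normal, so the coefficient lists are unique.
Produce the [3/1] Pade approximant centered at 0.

The Pade approximant has numerator coefficients [52/3, -466476341/263344872, -6214948073/9028967040, -2460080597/65008562688]; denominator coefficients [1, 73677977/150482784].

Taylor coefficients needed (expand at 0): a_0 = 52/3, a_1 = -2585/252, a_2 = 65531/15120, a_3 = -1567529/725760, a_4 = 73677977/69672960.
Write the denominator as Q(ζ) = 1 + q1*ζ. Requiring Q*f - P = O(ζ^5) with deg P <= 3 kills the coefficients of ζ^4..ζ^4 in Q*f:
  ζ^4: a_4 + q1*a_3 = 0, i.e. 73677977/69672960 + (-1567529/725760)*q1 = 0.
Solving this linear system: q1 = 73677977/150482784.
The numerator is Q*f truncated at degree 3: P0 = a_0 = 52/3; P1 = a_1 + q1*a_0 = -466476341/263344872; P2 = a_2 + q1*a_1 = -6214948073/9028967040; P3 = a_3 + q1*a_2 = -2460080597/65008562688.


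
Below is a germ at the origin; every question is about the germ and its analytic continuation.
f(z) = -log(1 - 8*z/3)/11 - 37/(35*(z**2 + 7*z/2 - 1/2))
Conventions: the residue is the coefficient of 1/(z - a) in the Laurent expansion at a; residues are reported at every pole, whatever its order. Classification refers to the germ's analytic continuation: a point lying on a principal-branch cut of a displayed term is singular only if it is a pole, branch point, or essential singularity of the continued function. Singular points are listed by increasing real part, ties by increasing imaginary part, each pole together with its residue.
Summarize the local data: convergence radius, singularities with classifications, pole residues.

Radius of convergence at 0: -7/4 + (1/4)*sqrt(57).
At -7/4 - (1/4)*sqrt(57): a pole of order 1; residue (74/1995)*sqrt(57).
At -7/4 + (1/4)*sqrt(57): a pole of order 1; residue -(74/1995)*sqrt(57).
At 3/8: a logarithmic branch point.

Denominator factor (z**2 + 7*z/2 - 1/2): discriminant 57/4, real irrational roots -7/4 + (1/4)*sqrt(57) and -7/4 - (1/4)*sqrt(57); poles of order 1, moduli -7/4 + (1/4)*sqrt(57) and 7/4 + (1/4)*sqrt(57).
Branch term (-1/11)*log(1 - z/(3/8)): its argument vanishes at z = 3/8, a logarithmic branch point, modulus 3/8.
The radius of convergence is the smallest modulus among the singular points: -7/4 + (1/4)*sqrt(57).
The branch term is analytic at -7/4 - (1/4)*sqrt(57) and contributes nothing to the residue; only the rational part matters.
The factor z**2 + 7*z/2 - 1/2 splits as (z - a)(z - a') with a = -7/4 - (1/4)*sqrt(57), a' = -7/4 + (1/4)*sqrt(57). At the order-1 pole a set g(z) = (z - a)*(rational part) = [-37/35] / (z - a').
Simple pole: residue = g(a) at a = -7/4 - (1/4)*sqrt(57), which is (74/1995)*sqrt(57).
The branch term is analytic at -7/4 + (1/4)*sqrt(57) and contributes nothing to the residue; only the rational part matters.
The factor z**2 + 7*z/2 - 1/2 splits as (z - a)(z - a') with a = -7/4 + (1/4)*sqrt(57), a' = -7/4 - (1/4)*sqrt(57). At the order-1 pole a set g(z) = (z - a)*(rational part) = [-37/35] / (z - a').
Simple pole: residue = g(a) at a = -7/4 + (1/4)*sqrt(57), which is -(74/1995)*sqrt(57).
List the singular points by increasing real part (a conjugate pair: the negative imaginary part first).


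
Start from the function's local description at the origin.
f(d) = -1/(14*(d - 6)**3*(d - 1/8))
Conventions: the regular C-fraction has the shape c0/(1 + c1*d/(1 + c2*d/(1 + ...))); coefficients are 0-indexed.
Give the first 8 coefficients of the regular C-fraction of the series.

Taylor coefficients (expand at 0): a_0 = -1/378, a_1 = -17/756, a_2 = -409/2268, a_3 = -58901/40824, a_4 = -628279/54432, a_5 = -90472183/979776, a_6 = -3256998595/4408992, a_7 = -52111977523/8817984.
c0 = a_0 = -1/378. Peel one level at a time: if S = 1 + c*d/S' with S'(0) = 1, then c is the d-coefficient of S and S' = c*d/(S - 1).
S_1 = c0/f = 1 + (-17/2)*d + (49/12)*d^2 + ...; c1 = -17/2.
S_2 = c1*d/(S_1 - 1) = 1 + (49/102)*d + (2369/15606)*d^2 + ...; c2 = 49/102.
S_3 = c2*d/(S_2 - 1) = 1 + (-2369/7497)*d + (13969/777924)*d^2 + ...; c3 = -2369/7497.
S_4 = c3*d/(S_3 - 1) = 1 + (237473/4178916)*d + (19038113/2424453552)*d^2 + ...; c4 = 237473/4178916.
S_5 = c4*d/(S_4 - 1) = 1 + (-54874561/397110732)*d + (451584/195132961)*d^2 + ...; c5 = -54874561/397110732.
S_6 = c5*d/(S_5 - 1) = 1 + (261992448/15643729441)*d + (2095939584/1254151372321)*d^2 + ...; c6 = 261992448/15643729441.
S_7 = c6*d/(S_6 - 1) = 1 + (-111752/1119889)*d + ...; c7 = -111752/1119889.

The regular C-fraction coefficients are [-1/378, -17/2, 49/102, -2369/7497, 237473/4178916, -54874561/397110732, 261992448/15643729441, -111752/1119889].


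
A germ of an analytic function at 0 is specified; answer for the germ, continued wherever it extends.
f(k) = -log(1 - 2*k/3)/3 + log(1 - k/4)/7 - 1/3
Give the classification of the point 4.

The point is a logarithmic branch point.

The term (1/7)*log(1 - k/(4)) has argument 1 - 4/(4) = 0 at 4: a logarithmic (infinitely-sheeted) branch point; the remaining terms are analytic or single-valued there.


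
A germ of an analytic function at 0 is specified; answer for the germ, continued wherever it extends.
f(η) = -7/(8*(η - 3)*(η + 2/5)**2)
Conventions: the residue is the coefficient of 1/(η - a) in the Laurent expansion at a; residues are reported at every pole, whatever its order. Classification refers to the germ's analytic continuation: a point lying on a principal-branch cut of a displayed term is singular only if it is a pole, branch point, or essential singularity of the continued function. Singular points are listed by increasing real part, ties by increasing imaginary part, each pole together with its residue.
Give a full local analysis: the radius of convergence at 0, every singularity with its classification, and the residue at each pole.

Radius of convergence at 0: 2/5.
At -2/5: a pole of order 2; residue 175/2312.
At 3: a pole of order 1; residue -175/2312.

Denominator factor (η - 3): pole of order 1 at 3, modulus 3.
Denominator factor (η + 2/5)^2: pole of order 2 at -2/5, modulus 2/5.
The radius of convergence is the smallest modulus among the singular points: 2/5.
At the order-2 pole -2/5 set g(η) = (η - (-2/5))^2*f(η) = -7/(8*(η - 3)).
Order-2 pole: residue = g'(a); g'(-2/5) = 175/2312, so the residue is 175/2312.
At the order-1 pole 3 set g(η) = (η - (3))*f(η) = -7/(8*(η + 2/5)**2).
Simple pole: residue = g(a) at a = 3, which is -175/2312.
List the singular points by increasing real part (a conjugate pair: the negative imaginary part first).


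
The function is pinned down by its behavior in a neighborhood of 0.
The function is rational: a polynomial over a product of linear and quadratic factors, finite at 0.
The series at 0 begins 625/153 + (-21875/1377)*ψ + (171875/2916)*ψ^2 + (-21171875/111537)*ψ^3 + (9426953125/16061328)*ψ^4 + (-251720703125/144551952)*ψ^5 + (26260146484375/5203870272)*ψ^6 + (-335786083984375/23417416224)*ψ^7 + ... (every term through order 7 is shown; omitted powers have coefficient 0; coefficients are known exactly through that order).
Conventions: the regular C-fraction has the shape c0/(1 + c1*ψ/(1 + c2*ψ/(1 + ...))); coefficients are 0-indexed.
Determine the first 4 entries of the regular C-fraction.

Taylor coefficients (read off): a_0 = 625/153, a_1 = -21875/1377, a_2 = 171875/2916, a_3 = -21171875/111537.
c0 = a_0 = 625/153. Peel one level at a time: if S = 1 + c*ψ/S' with S'(0) = 1, then c is the ψ-coefficient of S and S' = c*ψ/(S - 1).
S_1 = c0/f = 1 + (35/9)*ψ + (25/36)*ψ^2 + ...; c1 = 35/9.
S_2 = c1*ψ/(S_1 - 1) = 1 + (-5/28)*ψ + (1425/784)*ψ^2 + ...; c2 = -5/28.
S_3 = c2*ψ/(S_2 - 1) = 1 + (285/28)*ψ + ...; c3 = 285/28.

The regular C-fraction coefficients are [625/153, 35/9, -5/28, 285/28].


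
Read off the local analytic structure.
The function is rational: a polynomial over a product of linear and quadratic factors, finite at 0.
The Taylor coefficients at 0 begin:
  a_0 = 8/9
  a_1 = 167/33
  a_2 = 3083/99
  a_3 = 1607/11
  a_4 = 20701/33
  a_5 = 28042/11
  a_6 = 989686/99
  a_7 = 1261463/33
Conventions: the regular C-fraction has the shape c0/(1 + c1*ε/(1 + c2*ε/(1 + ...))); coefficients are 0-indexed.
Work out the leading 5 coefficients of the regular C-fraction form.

The regular C-fraction coefficients are [8/9, -501/88, -20303/44088, 2516272/128757, -5618125824/290271991].

Taylor coefficients (read off): a_0 = 8/9, a_1 = 167/33, a_2 = 3083/99, a_3 = 1607/11, a_4 = 20701/33.
c0 = a_0 = 8/9. Peel one level at a time: if S = 1 + c*ε/S' with S'(0) = 1, then c is the ε-coefficient of S and S' = c*ε/(S - 1).
S_1 = c0/f = 1 + (-501/88)*ε + (-20303/7744)*ε^2 + ...; c1 = -501/88.
S_2 = c1*ε/(S_1 - 1) = 1 + (-20303/44088)*ε + (2258926/251001)*ε^2 + ...; c2 = -20303/44088.
S_3 = c2*ε/(S_2 - 1) = 1 + (2516272/128757)*ε + (1973633024/5217871)*ε^2 + ...; c3 = 2516272/128757.
S_4 = c3*ε/(S_3 - 1) = 1 + (-5618125824/290271991)*ε + ...; c4 = -5618125824/290271991.


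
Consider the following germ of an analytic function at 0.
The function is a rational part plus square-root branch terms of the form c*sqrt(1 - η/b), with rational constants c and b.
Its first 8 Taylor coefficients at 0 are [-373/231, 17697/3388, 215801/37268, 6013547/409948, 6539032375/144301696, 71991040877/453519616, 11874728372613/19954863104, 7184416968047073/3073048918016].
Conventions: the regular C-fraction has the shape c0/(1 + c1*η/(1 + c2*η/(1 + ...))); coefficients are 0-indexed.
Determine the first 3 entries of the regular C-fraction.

Taylor coefficients (read off): a_0 = -373/231, a_1 = 17697/3388, a_2 = 215801/37268.
c0 = a_0 = -373/231. Peel one level at a time: if S = 1 + c*η/S' with S'(0) = 1, then c is the η-coefficient of S and S' = c*η/(S - 1).
S_1 = c0/f = 1 + (53091/16412)*η + (31277517/2226064)*η^2 + ...; c1 = 53091/16412.
S_2 = c1*η/(S_1 - 1) = 1 + (-114684229/26403924)*η + ...; c2 = -114684229/26403924.

The regular C-fraction coefficients are [-373/231, 53091/16412, -114684229/26403924].


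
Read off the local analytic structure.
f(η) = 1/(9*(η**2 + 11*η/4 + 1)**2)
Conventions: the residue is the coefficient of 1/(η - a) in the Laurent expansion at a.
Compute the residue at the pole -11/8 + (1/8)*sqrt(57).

The residue is -(128/29241)*sqrt(57).

The factor η**2 + 11*η/4 + 1 splits as (η - a)(η - a') with a = -11/8 + (1/8)*sqrt(57), a' = -11/8 - (1/8)*sqrt(57). At the order-2 pole a set g(η) = (η - a)^2*f(η) = [1/9] / (η - a')^2.
Order-2 pole: residue = g'(a); g'(-11/8 + (1/8)*sqrt(57)) = -(128/29241)*sqrt(57), so the residue is -(128/29241)*sqrt(57).


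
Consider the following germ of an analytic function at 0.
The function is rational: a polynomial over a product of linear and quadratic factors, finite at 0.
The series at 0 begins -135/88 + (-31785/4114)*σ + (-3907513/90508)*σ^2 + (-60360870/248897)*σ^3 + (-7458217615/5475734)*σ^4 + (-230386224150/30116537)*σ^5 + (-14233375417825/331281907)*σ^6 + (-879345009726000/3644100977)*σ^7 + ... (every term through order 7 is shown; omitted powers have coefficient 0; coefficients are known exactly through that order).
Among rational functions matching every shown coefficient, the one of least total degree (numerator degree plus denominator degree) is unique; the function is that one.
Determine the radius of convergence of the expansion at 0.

The radius of convergence is -3 + (1/10)*sqrt(1010).

No rational of total degree below 4 reproduces all 8 coefficients; solving the [2/2] Pade equations on them gives f(σ) = (-2*σ**2/5 - 12*σ/17 + 27/16)/(σ**2 + 6*σ - 11/10), whose expansion matches every shown term.
Denominator factor (σ**2 + 6*σ - 11/10): discriminant 202/5, real irrational roots -3 + (1/10)*sqrt(1010) and -3 - (1/10)*sqrt(1010); poles of order 1, moduli -3 + (1/10)*sqrt(1010) and 3 + (1/10)*sqrt(1010).
The radius of convergence is the smallest modulus among the singular points: -3 + (1/10)*sqrt(1010).


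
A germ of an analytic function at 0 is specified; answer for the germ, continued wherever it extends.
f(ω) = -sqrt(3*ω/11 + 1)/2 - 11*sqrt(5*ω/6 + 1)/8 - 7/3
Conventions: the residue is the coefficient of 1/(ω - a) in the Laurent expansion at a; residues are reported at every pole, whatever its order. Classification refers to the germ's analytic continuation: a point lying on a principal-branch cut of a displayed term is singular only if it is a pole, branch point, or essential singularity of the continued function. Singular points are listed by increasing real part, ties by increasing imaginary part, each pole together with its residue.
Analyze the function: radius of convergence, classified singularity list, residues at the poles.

Radius of convergence at 0: 6/5.
At -11/3: an algebraic (square-root) branch point.
At -6/5: an algebraic (square-root) branch point.

Branch term (-11/8)*sqrt(1 - ω/(-6/5)): its argument vanishes at ω = -6/5, a square-root branch point, modulus 6/5.
Branch term (-1/2)*sqrt(1 - ω/(-11/3)): its argument vanishes at ω = -11/3, a square-root branch point, modulus 11/3.
The radius of convergence is the smallest modulus among the singular points: 6/5.
List the singular points by increasing real part (a conjugate pair: the negative imaginary part first).


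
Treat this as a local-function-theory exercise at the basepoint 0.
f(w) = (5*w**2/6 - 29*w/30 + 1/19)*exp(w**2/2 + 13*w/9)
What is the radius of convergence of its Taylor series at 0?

The radius of convergence is infinite.

The factor exp(w**2/2 + 13*w/9) is entire and contributes no finite singular point.
The polynomial part has no poles.
No finite singular points: the Taylor series at 0 converges everywhere.


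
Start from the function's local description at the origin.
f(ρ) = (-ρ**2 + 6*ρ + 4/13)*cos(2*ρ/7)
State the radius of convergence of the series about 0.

The radius of convergence is infinite.

The factor cos(2*ρ/7) is entire and contributes no finite singular point.
The polynomial part has no poles.
No finite singular points: the Taylor series at 0 converges everywhere.


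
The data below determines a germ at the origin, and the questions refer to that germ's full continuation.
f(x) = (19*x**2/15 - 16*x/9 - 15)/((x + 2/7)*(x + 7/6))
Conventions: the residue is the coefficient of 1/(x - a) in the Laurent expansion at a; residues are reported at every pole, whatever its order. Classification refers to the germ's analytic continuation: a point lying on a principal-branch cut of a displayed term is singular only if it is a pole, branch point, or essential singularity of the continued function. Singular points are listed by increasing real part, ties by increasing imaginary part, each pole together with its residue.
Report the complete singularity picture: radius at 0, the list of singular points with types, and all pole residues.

Radius of convergence at 0: 2/7.
At -7/6: a pole of order 1; residue 42343/3330.
At -2/7: a pole of order 1; residue -63454/3885.

Denominator factor (x + 7/6): pole of order 1 at -7/6, modulus 7/6.
Denominator factor (x + 2/7): pole of order 1 at -2/7, modulus 2/7.
The radius of convergence is the smallest modulus among the singular points: 2/7.
At the order-1 pole -7/6 set g(x) = (x - (-7/6))*f(x) = (19*x**2/15 - 16*x/9 - 15)/(x + 2/7).
Simple pole: residue = g(a) at a = -7/6, which is 42343/3330.
At the order-1 pole -2/7 set g(x) = (x - (-2/7))*f(x) = (19*x**2/15 - 16*x/9 - 15)/(x + 7/6).
Simple pole: residue = g(a) at a = -2/7, which is -63454/3885.
List the singular points by increasing real part (a conjugate pair: the negative imaginary part first).


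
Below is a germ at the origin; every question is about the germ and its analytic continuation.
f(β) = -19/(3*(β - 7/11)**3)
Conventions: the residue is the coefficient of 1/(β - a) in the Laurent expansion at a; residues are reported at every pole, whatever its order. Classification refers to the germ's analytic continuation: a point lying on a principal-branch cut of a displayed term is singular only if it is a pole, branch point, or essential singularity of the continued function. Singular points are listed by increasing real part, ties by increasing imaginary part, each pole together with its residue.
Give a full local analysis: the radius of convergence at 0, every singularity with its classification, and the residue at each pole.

Denominator factor (β - 7/11)^3: pole of order 3 at 7/11, modulus 7/11.
The radius of convergence is the smallest modulus among the singular points: 7/11.
At the order-3 pole 7/11 set g(β) = (β - (7/11))^3*f(β) = -19/3.
Order-3 pole: residue = g''(a)/2; g''(7/11) = 0, so the residue is 0.

Radius of convergence at 0: 7/11.
At 7/11: a pole of order 3; residue 0.


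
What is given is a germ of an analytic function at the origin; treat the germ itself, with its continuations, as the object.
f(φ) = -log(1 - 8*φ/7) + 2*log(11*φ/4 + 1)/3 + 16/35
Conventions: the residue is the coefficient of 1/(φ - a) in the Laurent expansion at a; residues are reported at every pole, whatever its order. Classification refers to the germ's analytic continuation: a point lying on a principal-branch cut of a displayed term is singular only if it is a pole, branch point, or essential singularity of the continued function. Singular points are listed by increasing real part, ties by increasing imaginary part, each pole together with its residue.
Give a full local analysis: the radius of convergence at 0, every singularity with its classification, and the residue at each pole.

Branch term (-1)*log(1 - φ/(7/8)): its argument vanishes at φ = 7/8, a logarithmic branch point, modulus 7/8.
Branch term (2/3)*log(1 - φ/(-4/11)): its argument vanishes at φ = -4/11, a logarithmic branch point, modulus 4/11.
The radius of convergence is the smallest modulus among the singular points: 4/11.
List the singular points by increasing real part (a conjugate pair: the negative imaginary part first).

Radius of convergence at 0: 4/11.
At -4/11: a logarithmic branch point.
At 7/8: a logarithmic branch point.


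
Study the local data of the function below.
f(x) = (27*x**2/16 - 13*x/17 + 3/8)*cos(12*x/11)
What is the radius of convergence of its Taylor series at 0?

The radius of convergence is infinite.

The factor cos(12*x/11) is entire and contributes no finite singular point.
The polynomial part has no poles.
No finite singular points: the Taylor series at 0 converges everywhere.


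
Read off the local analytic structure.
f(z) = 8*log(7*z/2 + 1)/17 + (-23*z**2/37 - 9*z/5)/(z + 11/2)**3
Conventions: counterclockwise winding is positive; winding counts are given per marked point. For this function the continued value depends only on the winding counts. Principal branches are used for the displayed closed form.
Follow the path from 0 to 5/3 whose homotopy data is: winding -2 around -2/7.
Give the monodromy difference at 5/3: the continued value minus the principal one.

Continued minus principal equals -(32/17)*pi*i.

The rational part is single-valued and drops out of the difference; each branch term changes only by its own monodromy.
(8/17)*log(1 - z/(-2/7)): each positive loop around -2/7 adds 2*pi*i to the log, so winding -2 contributes (8/17)*(-2)*2*pi*i = -(32/17)*pi*i.
Summing the contributions at z = 5/3 gives -(32/17)*pi*i.


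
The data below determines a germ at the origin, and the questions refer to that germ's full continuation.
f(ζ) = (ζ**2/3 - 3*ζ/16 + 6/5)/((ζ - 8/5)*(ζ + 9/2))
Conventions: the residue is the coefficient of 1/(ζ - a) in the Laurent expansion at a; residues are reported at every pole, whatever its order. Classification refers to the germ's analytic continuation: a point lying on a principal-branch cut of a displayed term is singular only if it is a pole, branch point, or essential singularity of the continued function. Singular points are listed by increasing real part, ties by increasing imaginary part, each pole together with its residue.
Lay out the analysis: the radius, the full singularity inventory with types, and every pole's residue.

Radius of convergence at 0: 8/5.
At -9/2: a pole of order 1; residue -1407/976.
At 8/5: a pole of order 1; residue 263/915.

Denominator factor (ζ + 9/2): pole of order 1 at -9/2, modulus 9/2.
Denominator factor (ζ - 8/5): pole of order 1 at 8/5, modulus 8/5.
The radius of convergence is the smallest modulus among the singular points: 8/5.
At the order-1 pole -9/2 set g(ζ) = (ζ - (-9/2))*f(ζ) = (ζ**2/3 - 3*ζ/16 + 6/5)/(ζ - 8/5).
Simple pole: residue = g(a) at a = -9/2, which is -1407/976.
At the order-1 pole 8/5 set g(ζ) = (ζ - (8/5))*f(ζ) = (ζ**2/3 - 3*ζ/16 + 6/5)/(ζ + 9/2).
Simple pole: residue = g(a) at a = 8/5, which is 263/915.
List the singular points by increasing real part (a conjugate pair: the negative imaginary part first).


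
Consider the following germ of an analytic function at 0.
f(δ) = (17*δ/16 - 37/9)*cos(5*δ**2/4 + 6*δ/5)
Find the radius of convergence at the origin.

The radius of convergence is infinite.

The factor cos(5*δ**2/4 + 6*δ/5) is entire and contributes no finite singular point.
The polynomial part has no poles.
No finite singular points: the Taylor series at 0 converges everywhere.


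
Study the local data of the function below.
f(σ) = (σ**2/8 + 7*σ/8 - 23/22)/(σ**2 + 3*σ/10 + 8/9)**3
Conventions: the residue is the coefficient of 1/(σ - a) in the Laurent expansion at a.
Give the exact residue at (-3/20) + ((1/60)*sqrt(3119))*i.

The factor σ**2 + 3*σ/10 + 8/9 splits as (σ - a)(σ - a') with a = (-3/20) + ((1/60)*sqrt(3119))*i, a' = (-3/20) - ((1/60)*sqrt(3119))*i. At the order-3 pole a set g(σ) = (σ - a)^3*f(σ) = [σ**2/8 + 7*σ/8 - 23/22] / (σ - a')^3.
Order-3 pole: residue = g''(a)/2; g''((-3/20) + ((1/60)*sqrt(3119))*i) = ((3649583250/333763475749)*sqrt(3119))*i, so the residue is ((1824791625/333763475749)*sqrt(3119))*i.

The residue is ((1824791625/333763475749)*sqrt(3119))*i.


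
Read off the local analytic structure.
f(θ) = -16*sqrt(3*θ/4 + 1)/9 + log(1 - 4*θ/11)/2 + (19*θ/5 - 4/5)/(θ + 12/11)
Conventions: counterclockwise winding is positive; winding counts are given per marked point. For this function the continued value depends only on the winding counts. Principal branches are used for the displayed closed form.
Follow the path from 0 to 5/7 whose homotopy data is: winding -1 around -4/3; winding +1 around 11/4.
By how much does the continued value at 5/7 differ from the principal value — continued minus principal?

The rational part is single-valued and drops out of the difference; each branch term changes only by its own monodromy.
(1/2)*log(1 - θ/(11/4)): each positive loop around 11/4 adds 2*pi*i to the log, so winding +1 contributes (1/2)*(1)*2*pi*i = pi*i.
(-16/9)*sqrt(1 - θ/(-4/3)): winding -1 is odd, the square root flips sign, contributing -2*(-16/9)*sqrt(1 - (5/7)/(-4/3)) = -2*(-16/9)*sqrt(43/28) = (16/63)*sqrt(301).
Summing the contributions at θ = 5/7 gives ((16/63)*sqrt(301)) + (pi)*i.

Continued minus principal equals ((16/63)*sqrt(301)) + (pi)*i.


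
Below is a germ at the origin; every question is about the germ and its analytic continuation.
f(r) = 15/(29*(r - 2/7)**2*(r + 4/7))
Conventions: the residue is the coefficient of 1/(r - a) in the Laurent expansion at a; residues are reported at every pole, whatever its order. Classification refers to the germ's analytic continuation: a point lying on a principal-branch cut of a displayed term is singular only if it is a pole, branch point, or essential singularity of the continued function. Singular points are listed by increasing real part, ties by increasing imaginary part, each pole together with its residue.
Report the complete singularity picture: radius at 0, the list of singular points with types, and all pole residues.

Radius of convergence at 0: 2/7.
At -4/7: a pole of order 1; residue 245/348.
At 2/7: a pole of order 2; residue -245/348.

Denominator factor (r - 2/7)^2: pole of order 2 at 2/7, modulus 2/7.
Denominator factor (r + 4/7): pole of order 1 at -4/7, modulus 4/7.
The radius of convergence is the smallest modulus among the singular points: 2/7.
At the order-1 pole -4/7 set g(r) = (r - (-4/7))*f(r) = 15/(29*(r - 2/7)**2).
Simple pole: residue = g(a) at a = -4/7, which is 245/348.
At the order-2 pole 2/7 set g(r) = (r - (2/7))^2*f(r) = 15/(29*(r + 4/7)).
Order-2 pole: residue = g'(a); g'(2/7) = -245/348, so the residue is -245/348.
List the singular points by increasing real part (a conjugate pair: the negative imaginary part first).


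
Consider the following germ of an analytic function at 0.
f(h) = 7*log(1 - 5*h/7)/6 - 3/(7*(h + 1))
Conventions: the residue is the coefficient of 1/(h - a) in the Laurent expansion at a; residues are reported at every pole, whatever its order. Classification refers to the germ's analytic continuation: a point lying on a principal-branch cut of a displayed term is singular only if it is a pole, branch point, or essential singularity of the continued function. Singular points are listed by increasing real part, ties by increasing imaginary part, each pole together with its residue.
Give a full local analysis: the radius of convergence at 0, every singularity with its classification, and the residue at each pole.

Denominator factor (h + 1): pole of order 1 at -1, modulus 1.
Branch term (7/6)*log(1 - h/(7/5)): its argument vanishes at h = 7/5, a logarithmic branch point, modulus 7/5.
The radius of convergence is the smallest modulus among the singular points: 1.
The branch term is analytic at -1 and contributes nothing to the residue; only the rational part matters.
At the order-1 pole -1 set g(h) = (h - (-1))*(rational part) = -3/7.
Simple pole: residue = g(a) at a = -1, which is -3/7.
List the singular points by increasing real part (a conjugate pair: the negative imaginary part first).

Radius of convergence at 0: 1.
At -1: a pole of order 1; residue -3/7.
At 7/5: a logarithmic branch point.


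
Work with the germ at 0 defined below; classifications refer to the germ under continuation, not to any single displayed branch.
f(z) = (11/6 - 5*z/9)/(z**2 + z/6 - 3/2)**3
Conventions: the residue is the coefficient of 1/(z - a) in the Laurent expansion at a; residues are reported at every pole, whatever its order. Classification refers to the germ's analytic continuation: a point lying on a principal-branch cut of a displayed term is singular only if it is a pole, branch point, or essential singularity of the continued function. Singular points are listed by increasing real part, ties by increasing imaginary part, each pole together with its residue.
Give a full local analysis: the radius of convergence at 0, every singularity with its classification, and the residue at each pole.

Denominator factor (z**2 + z/6 - 3/2)^3: discriminant 217/36, real irrational roots -1/12 + (1/12)*sqrt(217) and -1/12 - (1/12)*sqrt(217); poles of order 3, moduli -1/12 + (1/12)*sqrt(217) and 1/12 + (1/12)*sqrt(217).
The radius of convergence is the smallest modulus among the singular points: -1/12 + (1/12)*sqrt(217).
The factor z**2 + z/6 - 3/2 splits as (z - a)(z - a') with a = -1/12 - (1/12)*sqrt(217), a' = -1/12 + (1/12)*sqrt(217). At the order-3 pole a set g(z) = (z - a)^3*f(z) = [11/6 - 5*z/9] / (z - a')^3.
Order-3 pole: residue = g''(a)/2; g''(-1/12 - (1/12)*sqrt(217)) = -(25056/1459759)*sqrt(217), so the residue is -(12528/1459759)*sqrt(217).
The factor z**2 + z/6 - 3/2 splits as (z - a)(z - a') with a = -1/12 + (1/12)*sqrt(217), a' = -1/12 - (1/12)*sqrt(217). At the order-3 pole a set g(z) = (z - a)^3*f(z) = [11/6 - 5*z/9] / (z - a')^3.
Order-3 pole: residue = g''(a)/2; g''(-1/12 + (1/12)*sqrt(217)) = (25056/1459759)*sqrt(217), so the residue is (12528/1459759)*sqrt(217).
List the singular points by increasing real part (a conjugate pair: the negative imaginary part first).

Radius of convergence at 0: -1/12 + (1/12)*sqrt(217).
At -1/12 - (1/12)*sqrt(217): a pole of order 3; residue -(12528/1459759)*sqrt(217).
At -1/12 + (1/12)*sqrt(217): a pole of order 3; residue (12528/1459759)*sqrt(217).


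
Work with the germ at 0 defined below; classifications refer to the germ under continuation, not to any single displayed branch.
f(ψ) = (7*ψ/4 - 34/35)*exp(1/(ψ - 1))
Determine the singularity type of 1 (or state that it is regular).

The point is an essential singularity.

The exponent 1/(ψ - (1)) has a pole at 1, so exp(1/(ψ - (1))) takes every nonzero value near it: an essential singularity (not a pole of any order).


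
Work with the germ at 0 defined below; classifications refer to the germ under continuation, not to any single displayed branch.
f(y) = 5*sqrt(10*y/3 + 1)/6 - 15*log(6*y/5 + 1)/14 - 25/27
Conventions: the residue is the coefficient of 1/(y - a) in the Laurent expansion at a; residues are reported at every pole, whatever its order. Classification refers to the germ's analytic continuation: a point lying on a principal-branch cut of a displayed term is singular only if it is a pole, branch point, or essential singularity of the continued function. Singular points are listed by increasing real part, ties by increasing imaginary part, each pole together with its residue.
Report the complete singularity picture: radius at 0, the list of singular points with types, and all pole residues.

Radius of convergence at 0: 3/10.
At -5/6: a logarithmic branch point.
At -3/10: an algebraic (square-root) branch point.

Branch term (5/6)*sqrt(1 - y/(-3/10)): its argument vanishes at y = -3/10, a square-root branch point, modulus 3/10.
Branch term (-15/14)*log(1 - y/(-5/6)): its argument vanishes at y = -5/6, a logarithmic branch point, modulus 5/6.
The radius of convergence is the smallest modulus among the singular points: 3/10.
List the singular points by increasing real part (a conjugate pair: the negative imaginary part first).


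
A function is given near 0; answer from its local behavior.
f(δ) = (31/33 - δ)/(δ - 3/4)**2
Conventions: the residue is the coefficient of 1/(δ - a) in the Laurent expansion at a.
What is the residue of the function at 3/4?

At the order-2 pole 3/4 set g(δ) = (δ - (3/4))^2*f(δ) = 31/33 - δ.
Order-2 pole: residue = g'(a); g'(3/4) = -1, so the residue is -1.

The residue is -1.


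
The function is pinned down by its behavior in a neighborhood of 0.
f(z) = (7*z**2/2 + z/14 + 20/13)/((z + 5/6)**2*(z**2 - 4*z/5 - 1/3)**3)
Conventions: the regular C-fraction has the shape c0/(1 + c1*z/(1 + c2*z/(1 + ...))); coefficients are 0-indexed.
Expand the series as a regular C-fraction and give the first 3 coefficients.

The regular C-fraction coefficients are [-3888/65, 535/56, -380733/149800].

Taylor coefficients (expand at 0): a_0 = -3888/65, a_1 = 52002/91, a_2 = -9115902/2275.
c0 = a_0 = -3888/65. Peel one level at a time: if S = 1 + c*z/S' with S'(0) = 1, then c is the z-coefficient of S and S' = c*z/(S - 1).
S_1 = c0/f = 1 + (535/56)*z + (380733/15680)*z^2 + ...; c1 = 535/56.
S_2 = c1*z/(S_1 - 1) = 1 + (-380733/149800)*z + ...; c2 = -380733/149800.


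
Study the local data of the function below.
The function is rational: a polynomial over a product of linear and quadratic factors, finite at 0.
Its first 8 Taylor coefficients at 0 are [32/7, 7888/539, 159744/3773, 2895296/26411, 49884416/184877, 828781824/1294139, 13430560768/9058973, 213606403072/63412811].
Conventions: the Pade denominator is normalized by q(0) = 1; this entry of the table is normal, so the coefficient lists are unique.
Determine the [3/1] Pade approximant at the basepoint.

The Pade approximant has numerator coefficients [32/7, 11782992/3483403, 22008256/3483403, 244928/45239]; denominator coefficients [1, -779444/316673].

Taylor coefficients needed (read off): a_0 = 32/7, a_1 = 7888/539, a_2 = 159744/3773, a_3 = 2895296/26411, a_4 = 49884416/184877.
Write the denominator as Q(n) = 1 + q1*n. Requiring Q*f - P = O(n^5) with deg P <= 3 kills the coefficients of n^4..n^4 in Q*f:
  n^4: a_4 + q1*a_3 = 0, i.e. 49884416/184877 + (2895296/26411)*q1 = 0.
Solving this linear system: q1 = -779444/316673.
The numerator is Q*f truncated at degree 3: P0 = a_0 = 32/7; P1 = a_1 + q1*a_0 = 11782992/3483403; P2 = a_2 + q1*a_1 = 22008256/3483403; P3 = a_3 + q1*a_2 = 244928/45239.
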